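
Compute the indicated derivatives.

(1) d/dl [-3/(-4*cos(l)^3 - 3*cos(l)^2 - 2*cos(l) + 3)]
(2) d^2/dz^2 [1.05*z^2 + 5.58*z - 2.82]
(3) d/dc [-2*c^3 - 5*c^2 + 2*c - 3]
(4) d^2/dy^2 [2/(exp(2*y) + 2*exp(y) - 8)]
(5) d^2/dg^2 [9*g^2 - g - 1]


(1) = 6*(6*cos(l)^2 + 3*cos(l) + 1)*sin(l)/(4*cos(l)^3 + 3*cos(l)^2 + 2*cos(l) - 3)^2
(2) = 2.10000000000000
(3) = -6*c^2 - 10*c + 2
(4) = 4*(4*(exp(y) + 1)^2*exp(y) - (2*exp(y) + 1)*(exp(2*y) + 2*exp(y) - 8))*exp(y)/(exp(2*y) + 2*exp(y) - 8)^3
(5) = 18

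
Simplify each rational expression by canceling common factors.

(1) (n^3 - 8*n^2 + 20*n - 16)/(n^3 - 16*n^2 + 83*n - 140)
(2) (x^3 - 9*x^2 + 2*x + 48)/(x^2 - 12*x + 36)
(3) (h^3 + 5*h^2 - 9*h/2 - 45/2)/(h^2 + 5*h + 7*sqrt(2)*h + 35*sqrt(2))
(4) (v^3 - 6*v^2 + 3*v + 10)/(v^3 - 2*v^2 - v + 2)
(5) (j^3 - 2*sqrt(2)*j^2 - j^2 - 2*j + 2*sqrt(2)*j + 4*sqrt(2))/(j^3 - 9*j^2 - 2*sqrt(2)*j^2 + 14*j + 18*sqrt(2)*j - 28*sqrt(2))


(1) = (n^2 - 4*n + 4)/(n^2 - 12*n + 35)
(2) = (x^3 - 9*x^2 + 2*x + 48)/(x^2 - 12*x + 36)
(3) = (2*h^2 - 9)/(2*h + 14*sqrt(2))
(4) = (v - 5)/(v - 1)
(5) = (j + 1)/(j - 7)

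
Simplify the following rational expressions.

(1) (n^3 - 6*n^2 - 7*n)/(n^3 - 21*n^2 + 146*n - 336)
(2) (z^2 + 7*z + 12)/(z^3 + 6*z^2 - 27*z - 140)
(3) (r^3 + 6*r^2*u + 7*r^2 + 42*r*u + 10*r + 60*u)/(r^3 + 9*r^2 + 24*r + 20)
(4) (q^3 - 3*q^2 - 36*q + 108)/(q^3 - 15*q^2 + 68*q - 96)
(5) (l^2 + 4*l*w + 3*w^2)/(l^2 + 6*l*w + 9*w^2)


(1) = (n^2 + n)/(n^2 - 14*n + 48)
(2) = (z + 3)/(z^2 + 2*z - 35)
(3) = (r + 6*u)/(r + 2)
(4) = (q^2 - 36)/(q^2 - 12*q + 32)
(5) = (l + w)/(l + 3*w)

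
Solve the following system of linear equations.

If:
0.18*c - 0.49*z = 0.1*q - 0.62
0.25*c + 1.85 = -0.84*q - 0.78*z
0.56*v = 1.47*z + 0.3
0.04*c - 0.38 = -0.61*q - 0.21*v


Then:
c = -10.99
q = 4.49
v = -9.14
z = -3.69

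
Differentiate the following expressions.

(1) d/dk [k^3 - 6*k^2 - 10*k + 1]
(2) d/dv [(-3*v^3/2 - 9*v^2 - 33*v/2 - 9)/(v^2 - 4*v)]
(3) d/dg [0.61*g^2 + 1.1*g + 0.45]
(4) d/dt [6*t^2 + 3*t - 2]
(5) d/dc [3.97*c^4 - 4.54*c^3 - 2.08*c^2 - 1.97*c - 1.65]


(1) = 3*k^2 - 12*k - 10
(2) = 3*(-v^4 + 8*v^3 + 35*v^2 + 12*v - 24)/(2*v^2*(v^2 - 8*v + 16))
(3) = 1.22*g + 1.1
(4) = 12*t + 3
(5) = 15.88*c^3 - 13.62*c^2 - 4.16*c - 1.97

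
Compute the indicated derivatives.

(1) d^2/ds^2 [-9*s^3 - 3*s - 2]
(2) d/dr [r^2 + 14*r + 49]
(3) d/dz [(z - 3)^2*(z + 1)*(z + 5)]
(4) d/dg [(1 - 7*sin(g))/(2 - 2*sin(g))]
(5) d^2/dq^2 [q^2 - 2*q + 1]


(1) = -54*s
(2) = 2*r + 14
(3) = 4*z^3 - 44*z + 24
(4) = -3*cos(g)/(sin(g) - 1)^2
(5) = 2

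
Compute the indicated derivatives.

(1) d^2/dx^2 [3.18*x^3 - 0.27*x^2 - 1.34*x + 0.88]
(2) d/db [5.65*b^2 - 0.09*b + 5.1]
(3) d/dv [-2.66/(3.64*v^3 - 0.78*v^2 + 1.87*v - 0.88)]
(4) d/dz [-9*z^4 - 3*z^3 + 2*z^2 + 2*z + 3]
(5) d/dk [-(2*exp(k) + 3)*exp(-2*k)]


(1) = 19.08*x - 0.54
(2) = 11.3*b - 0.09
(3) = (29.0472*v^2 - 4.1496*v + 4.9742)/(3.64*v^3 - 0.78*v^2 + 1.87*v - 0.88)^2
(4) = -36*z^3 - 9*z^2 + 4*z + 2
(5) = 2*(exp(k) + 3)*exp(-2*k)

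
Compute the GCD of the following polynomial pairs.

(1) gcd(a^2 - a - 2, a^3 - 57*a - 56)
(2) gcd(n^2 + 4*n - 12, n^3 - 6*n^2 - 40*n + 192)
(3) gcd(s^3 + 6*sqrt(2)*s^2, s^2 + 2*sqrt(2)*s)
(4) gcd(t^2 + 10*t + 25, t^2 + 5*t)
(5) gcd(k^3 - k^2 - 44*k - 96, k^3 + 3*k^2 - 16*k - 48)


(1) = a + 1
(2) = gcd((n - 2)*(n + 6), (n - 8)*(n - 4)*(n + 6)) = n + 6
(3) = gcd(s^2*(s + 6*sqrt(2)), s*(s + 2*sqrt(2))) = s
(4) = gcd((t + 5)^2, t*(t + 5)) = t + 5
(5) = gcd((k - 8)*(k + 3)*(k + 4), (k - 4)*(k + 3)*(k + 4)) = k^2 + 7*k + 12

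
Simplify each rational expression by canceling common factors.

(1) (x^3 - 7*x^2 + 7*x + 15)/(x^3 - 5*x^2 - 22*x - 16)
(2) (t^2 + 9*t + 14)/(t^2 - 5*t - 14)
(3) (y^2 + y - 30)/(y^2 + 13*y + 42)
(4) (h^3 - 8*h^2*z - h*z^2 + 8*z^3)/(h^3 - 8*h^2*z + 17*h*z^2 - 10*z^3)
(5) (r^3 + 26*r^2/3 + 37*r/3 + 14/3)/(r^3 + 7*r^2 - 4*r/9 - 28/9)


(1) = (x^2 - 8*x + 15)/(x^2 - 6*x - 16)
(2) = (t + 7)/(t - 7)
(3) = (y - 5)/(y + 7)
(4) = (h^2 - 7*h*z - 8*z^2)/(h^2 - 7*h*z + 10*z^2)
(5) = (3*r + 3)/(3*r - 2)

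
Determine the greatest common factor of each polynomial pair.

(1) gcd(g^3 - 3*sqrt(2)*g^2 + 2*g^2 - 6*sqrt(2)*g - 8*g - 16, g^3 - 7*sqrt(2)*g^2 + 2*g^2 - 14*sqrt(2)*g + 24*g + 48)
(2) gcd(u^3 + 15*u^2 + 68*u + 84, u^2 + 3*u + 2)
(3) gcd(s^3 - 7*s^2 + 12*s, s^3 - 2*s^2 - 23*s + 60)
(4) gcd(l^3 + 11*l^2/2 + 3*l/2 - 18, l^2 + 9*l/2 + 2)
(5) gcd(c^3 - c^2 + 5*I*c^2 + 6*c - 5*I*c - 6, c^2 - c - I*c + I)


(1) = gcd((g + 2)*(g - 4*sqrt(2))*(g + sqrt(2)), (g + 2)*(g - 4*sqrt(2))*(g - 3*sqrt(2))) = g^2 + g*(2 - 4*sqrt(2)) - 8*sqrt(2)
(2) = gcd((u + 2)*(u + 6)*(u + 7), (u + 1)*(u + 2)) = u + 2
(3) = s^2 - 7*s + 12
(4) = l + 4
(5) = gcd((c - 1)*(c - I)*(c + 6*I), (c - 1)*(c - I)) = c^2 + c*(-1 - I) + I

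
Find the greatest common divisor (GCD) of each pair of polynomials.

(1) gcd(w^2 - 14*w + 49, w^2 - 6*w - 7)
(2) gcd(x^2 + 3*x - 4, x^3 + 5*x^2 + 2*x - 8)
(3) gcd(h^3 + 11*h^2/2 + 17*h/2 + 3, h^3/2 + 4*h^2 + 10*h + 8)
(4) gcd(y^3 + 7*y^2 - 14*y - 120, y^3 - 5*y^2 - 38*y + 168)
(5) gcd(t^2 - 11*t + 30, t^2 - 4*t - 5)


(1) = gcd((w - 7)^2, (w - 7)*(w + 1)) = w - 7
(2) = x^2 + 3*x - 4
(3) = gcd((h + 1/2)*(h + 2)*(h + 3), (h/2 + 1)*(h + 2)*(h + 4)) = h + 2
(4) = gcd((y - 4)*(y + 5)*(y + 6), (y - 7)*(y - 4)*(y + 6)) = y^2 + 2*y - 24
(5) = gcd((t - 6)*(t - 5), (t - 5)*(t + 1)) = t - 5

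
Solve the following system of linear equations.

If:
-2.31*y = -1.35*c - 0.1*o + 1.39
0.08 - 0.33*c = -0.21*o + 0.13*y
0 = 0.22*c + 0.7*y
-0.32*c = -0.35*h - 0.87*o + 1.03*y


Then:
c = 0.65
h = -1.27
o = 0.51
y = -0.20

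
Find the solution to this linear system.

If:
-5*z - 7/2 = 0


Then:
z = -7/10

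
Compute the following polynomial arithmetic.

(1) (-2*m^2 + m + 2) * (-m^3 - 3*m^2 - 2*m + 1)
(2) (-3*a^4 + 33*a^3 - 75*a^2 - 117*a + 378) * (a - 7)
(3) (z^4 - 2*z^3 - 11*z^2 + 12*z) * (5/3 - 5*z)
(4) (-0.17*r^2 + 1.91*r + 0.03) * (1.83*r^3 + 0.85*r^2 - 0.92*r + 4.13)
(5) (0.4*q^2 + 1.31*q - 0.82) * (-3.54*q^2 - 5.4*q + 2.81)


(1) = 2*m^5 + 5*m^4 - m^3 - 10*m^2 - 3*m + 2
(2) = -3*a^5 + 54*a^4 - 306*a^3 + 408*a^2 + 1197*a - 2646
(3) = -5*z^5 + 35*z^4/3 + 155*z^3/3 - 235*z^2/3 + 20*z
(4) = -0.3111*r^5 + 3.3508*r^4 + 1.8348*r^3 - 2.4338*r^2 + 7.8607*r + 0.1239
(5) = -1.416*q^4 - 6.7974*q^3 - 3.0472*q^2 + 8.1091*q - 2.3042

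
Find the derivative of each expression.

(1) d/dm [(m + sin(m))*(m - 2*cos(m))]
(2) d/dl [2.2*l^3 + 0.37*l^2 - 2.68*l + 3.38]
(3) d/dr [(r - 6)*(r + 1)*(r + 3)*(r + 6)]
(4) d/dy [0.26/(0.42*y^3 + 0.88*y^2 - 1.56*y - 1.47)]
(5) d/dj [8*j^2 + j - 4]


(1) = (m + sin(m))*(2*sin(m) + 1) + (m - 2*cos(m))*(cos(m) + 1)
(2) = 6.6*l^2 + 0.74*l - 2.68
(3) = 4*r^3 + 12*r^2 - 66*r - 144
(4) = (-0.3276*y^2 - 0.4576*y + 0.4056)/(0.42*y^3 + 0.88*y^2 - 1.56*y - 1.47)^2
(5) = 16*j + 1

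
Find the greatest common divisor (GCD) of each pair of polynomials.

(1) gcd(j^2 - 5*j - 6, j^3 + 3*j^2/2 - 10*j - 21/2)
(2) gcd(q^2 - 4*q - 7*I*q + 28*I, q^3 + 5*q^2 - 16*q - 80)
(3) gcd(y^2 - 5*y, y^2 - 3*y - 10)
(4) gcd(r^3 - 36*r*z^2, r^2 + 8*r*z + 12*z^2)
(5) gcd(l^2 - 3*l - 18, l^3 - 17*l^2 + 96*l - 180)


(1) = j + 1
(2) = gcd((q - 4)*(q - 7*I), (q - 4)*(q + 4)*(q + 5)) = q - 4
(3) = gcd(y*(y - 5), (y - 5)*(y + 2)) = y - 5
(4) = r + 6*z
(5) = gcd((l - 6)*(l + 3), (l - 6)^2*(l - 5)) = l - 6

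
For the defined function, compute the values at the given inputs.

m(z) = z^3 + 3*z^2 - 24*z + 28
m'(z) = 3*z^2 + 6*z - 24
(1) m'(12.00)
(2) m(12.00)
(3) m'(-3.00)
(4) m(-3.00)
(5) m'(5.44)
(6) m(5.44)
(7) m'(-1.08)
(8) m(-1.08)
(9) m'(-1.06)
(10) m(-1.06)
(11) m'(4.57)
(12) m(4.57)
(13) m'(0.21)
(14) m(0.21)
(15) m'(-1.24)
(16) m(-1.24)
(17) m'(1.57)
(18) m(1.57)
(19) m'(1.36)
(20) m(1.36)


(1) = 480.00
(2) = 1900.00
(3) = -15.00
(4) = 100.00
(5) = 97.42
(6) = 147.21
(7) = -26.98
(8) = 56.16
(9) = -26.99
(10) = 55.62
(11) = 66.07
(12) = 76.42
(13) = -22.61
(14) = 23.10
(15) = -26.83
(16) = 60.47
(17) = -7.19
(18) = 1.58
(19) = -10.29
(20) = 3.42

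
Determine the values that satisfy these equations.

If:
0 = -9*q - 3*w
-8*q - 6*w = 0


Then:
q = 0
w = 0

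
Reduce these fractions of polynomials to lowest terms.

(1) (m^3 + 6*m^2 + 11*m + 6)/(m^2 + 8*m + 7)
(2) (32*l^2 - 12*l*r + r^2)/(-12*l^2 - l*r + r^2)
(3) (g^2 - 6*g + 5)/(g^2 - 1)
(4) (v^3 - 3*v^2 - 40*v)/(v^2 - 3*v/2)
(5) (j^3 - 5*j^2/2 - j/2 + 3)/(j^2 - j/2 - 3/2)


(1) = (m^2 + 5*m + 6)/(m + 7)
(2) = (-8*l + r)/(3*l + r)
(3) = (g - 5)/(g + 1)
(4) = (2*v^2 - 6*v - 80)/(2*v - 3)
(5) = j - 2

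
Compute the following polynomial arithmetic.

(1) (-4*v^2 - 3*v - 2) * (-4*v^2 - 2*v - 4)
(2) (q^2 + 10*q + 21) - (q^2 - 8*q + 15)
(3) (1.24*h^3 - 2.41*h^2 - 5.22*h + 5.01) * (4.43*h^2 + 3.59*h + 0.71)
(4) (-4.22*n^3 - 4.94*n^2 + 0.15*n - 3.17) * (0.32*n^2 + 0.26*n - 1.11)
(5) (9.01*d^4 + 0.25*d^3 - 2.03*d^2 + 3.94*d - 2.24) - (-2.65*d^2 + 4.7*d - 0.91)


(1) = 16*v^4 + 20*v^3 + 30*v^2 + 16*v + 8
(2) = 18*q + 6
(3) = 5.4932*h^5 - 6.2247*h^4 - 30.8961*h^3 + 1.7434*h^2 + 14.2797*h + 3.5571
(4) = -1.3504*n^5 - 2.678*n^4 + 3.4478*n^3 + 4.508*n^2 - 0.9907*n + 3.5187
(5) = 9.01*d^4 + 0.25*d^3 + 0.62*d^2 - 0.76*d - 1.33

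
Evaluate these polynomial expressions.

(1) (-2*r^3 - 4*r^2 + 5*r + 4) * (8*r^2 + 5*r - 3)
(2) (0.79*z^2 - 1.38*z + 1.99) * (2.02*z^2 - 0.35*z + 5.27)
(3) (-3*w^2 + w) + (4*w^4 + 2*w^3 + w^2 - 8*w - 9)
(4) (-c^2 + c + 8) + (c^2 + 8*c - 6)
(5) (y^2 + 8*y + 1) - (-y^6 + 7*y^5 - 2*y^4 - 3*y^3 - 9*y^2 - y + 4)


(1) = -16*r^5 - 42*r^4 + 26*r^3 + 69*r^2 + 5*r - 12
(2) = 1.5958*z^4 - 3.0641*z^3 + 8.6661*z^2 - 7.9691*z + 10.4873
(3) = 4*w^4 + 2*w^3 - 2*w^2 - 7*w - 9
(4) = 9*c + 2
(5) = y^6 - 7*y^5 + 2*y^4 + 3*y^3 + 10*y^2 + 9*y - 3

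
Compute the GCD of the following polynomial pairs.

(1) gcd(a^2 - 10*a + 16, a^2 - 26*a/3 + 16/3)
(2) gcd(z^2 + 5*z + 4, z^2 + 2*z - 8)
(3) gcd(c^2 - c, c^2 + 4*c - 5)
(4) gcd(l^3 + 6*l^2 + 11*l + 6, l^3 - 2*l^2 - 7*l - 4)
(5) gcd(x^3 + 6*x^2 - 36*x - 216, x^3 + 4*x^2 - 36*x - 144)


(1) = a - 8
(2) = gcd((z + 1)*(z + 4), (z - 2)*(z + 4)) = z + 4
(3) = c - 1
(4) = gcd((l + 1)*(l + 2)*(l + 3), (l - 4)*(l + 1)^2) = l + 1
(5) = gcd((x - 6)*(x + 6)^2, (x - 6)*(x + 4)*(x + 6)) = x^2 - 36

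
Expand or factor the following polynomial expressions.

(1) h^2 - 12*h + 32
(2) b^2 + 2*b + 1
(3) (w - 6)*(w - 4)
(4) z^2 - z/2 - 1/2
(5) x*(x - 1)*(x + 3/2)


(1) = (h - 8)*(h - 4)
(2) = (b + 1)^2
(3) = w^2 - 10*w + 24
(4) = (z - 1)*(z + 1/2)
(5) = x^3 + x^2/2 - 3*x/2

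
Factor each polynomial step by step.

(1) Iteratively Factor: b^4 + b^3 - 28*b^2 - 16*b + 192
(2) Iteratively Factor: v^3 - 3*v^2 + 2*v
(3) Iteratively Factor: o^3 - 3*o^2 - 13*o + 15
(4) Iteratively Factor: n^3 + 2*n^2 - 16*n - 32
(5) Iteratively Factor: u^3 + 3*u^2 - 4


(1) = (b - 3)*(b^3 + 4*b^2 - 16*b - 64) = (b - 4)*(b - 3)*(b^2 + 8*b + 16) = (b - 4)*(b - 3)*(b + 4)*(b + 4)
(2) = (v)*(v^2 - 3*v + 2) = v*(v - 1)*(v - 2)
(3) = (o + 3)*(o^2 - 6*o + 5) = (o - 1)*(o + 3)*(o - 5)
(4) = (n + 4)*(n^2 - 2*n - 8) = (n - 4)*(n + 4)*(n + 2)
(5) = (u + 2)*(u^2 + u - 2) = (u + 2)^2*(u - 1)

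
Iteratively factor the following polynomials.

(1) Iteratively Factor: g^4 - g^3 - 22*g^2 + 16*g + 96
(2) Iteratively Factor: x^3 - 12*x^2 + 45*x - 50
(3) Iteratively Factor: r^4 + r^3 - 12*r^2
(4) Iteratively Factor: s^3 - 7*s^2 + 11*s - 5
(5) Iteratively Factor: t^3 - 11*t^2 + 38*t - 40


(1) = (g - 4)*(g^3 + 3*g^2 - 10*g - 24) = (g - 4)*(g + 2)*(g^2 + g - 12) = (g - 4)*(g - 3)*(g + 2)*(g + 4)
(2) = (x - 5)*(x^2 - 7*x + 10) = (x - 5)^2*(x - 2)
(3) = (r)*(r^3 + r^2 - 12*r) = r*(r + 4)*(r^2 - 3*r) = r^2*(r + 4)*(r - 3)
(4) = (s - 1)*(s^2 - 6*s + 5) = (s - 1)^2*(s - 5)
(5) = (t - 5)*(t^2 - 6*t + 8) = (t - 5)*(t - 2)*(t - 4)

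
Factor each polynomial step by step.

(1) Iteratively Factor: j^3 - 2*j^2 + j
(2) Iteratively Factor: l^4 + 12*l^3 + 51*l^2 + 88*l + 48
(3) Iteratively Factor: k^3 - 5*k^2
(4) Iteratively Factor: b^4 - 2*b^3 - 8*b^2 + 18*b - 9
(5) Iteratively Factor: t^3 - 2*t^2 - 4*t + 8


(1) = (j - 1)*(j^2 - j) = (j - 1)^2*(j)
(2) = (l + 1)*(l^3 + 11*l^2 + 40*l + 48) = (l + 1)*(l + 4)*(l^2 + 7*l + 12) = (l + 1)*(l + 4)^2*(l + 3)
(3) = (k)*(k^2 - 5*k) = k*(k - 5)*(k)
(4) = (b - 1)*(b^3 - b^2 - 9*b + 9) = (b - 1)^2*(b^2 - 9) = (b - 1)^2*(b + 3)*(b - 3)
(5) = (t + 2)*(t^2 - 4*t + 4) = (t - 2)*(t + 2)*(t - 2)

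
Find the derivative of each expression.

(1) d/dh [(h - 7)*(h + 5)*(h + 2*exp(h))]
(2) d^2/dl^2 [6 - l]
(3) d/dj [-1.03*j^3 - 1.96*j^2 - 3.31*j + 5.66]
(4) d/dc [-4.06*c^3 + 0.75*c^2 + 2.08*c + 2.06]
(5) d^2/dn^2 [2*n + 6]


(1) = 2*h^2*exp(h) + 3*h^2 - 4*h - 74*exp(h) - 35
(2) = 0
(3) = -3.09*j^2 - 3.92*j - 3.31
(4) = -12.18*c^2 + 1.5*c + 2.08
(5) = 0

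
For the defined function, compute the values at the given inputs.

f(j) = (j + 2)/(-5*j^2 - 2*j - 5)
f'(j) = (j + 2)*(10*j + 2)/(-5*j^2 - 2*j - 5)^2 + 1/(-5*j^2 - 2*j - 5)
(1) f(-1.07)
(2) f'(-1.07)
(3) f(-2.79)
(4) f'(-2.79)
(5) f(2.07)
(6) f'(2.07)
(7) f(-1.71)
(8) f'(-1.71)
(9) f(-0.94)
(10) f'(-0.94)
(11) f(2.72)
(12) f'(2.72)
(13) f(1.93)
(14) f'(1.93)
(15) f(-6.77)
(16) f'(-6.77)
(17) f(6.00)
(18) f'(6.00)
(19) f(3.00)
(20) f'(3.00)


(1) = -0.11
(2) = -0.23
(3) = 0.02
(4) = -0.01
(5) = -0.13
(6) = 0.07
(7) = -0.02
(8) = -0.08
(9) = -0.14
(10) = -0.27
(11) = -0.10
(12) = 0.04
(13) = -0.14
(14) = 0.07
(15) = 0.02
(16) = 0.00
(17) = -0.04
(18) = 0.01
(19) = -0.09
(20) = 0.03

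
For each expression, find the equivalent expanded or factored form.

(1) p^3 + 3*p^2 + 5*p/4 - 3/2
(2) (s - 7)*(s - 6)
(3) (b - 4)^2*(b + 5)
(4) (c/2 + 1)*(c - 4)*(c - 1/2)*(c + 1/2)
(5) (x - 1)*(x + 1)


(1) = (p - 1/2)*(p + 3/2)*(p + 2)
(2) = s^2 - 13*s + 42
(3) = b^3 - 3*b^2 - 24*b + 80
(4) = c^4/2 - c^3 - 33*c^2/8 + c/4 + 1
(5) = x^2 - 1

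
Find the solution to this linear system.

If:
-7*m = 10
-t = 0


Then:
m = -10/7
t = 0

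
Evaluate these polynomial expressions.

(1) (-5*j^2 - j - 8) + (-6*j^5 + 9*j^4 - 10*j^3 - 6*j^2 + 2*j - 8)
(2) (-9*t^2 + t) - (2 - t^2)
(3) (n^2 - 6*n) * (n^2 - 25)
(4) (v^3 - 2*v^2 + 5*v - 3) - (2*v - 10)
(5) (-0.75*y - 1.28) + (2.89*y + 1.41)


(1) = -6*j^5 + 9*j^4 - 10*j^3 - 11*j^2 + j - 16
(2) = -8*t^2 + t - 2
(3) = n^4 - 6*n^3 - 25*n^2 + 150*n
(4) = v^3 - 2*v^2 + 3*v + 7
(5) = 2.14*y + 0.13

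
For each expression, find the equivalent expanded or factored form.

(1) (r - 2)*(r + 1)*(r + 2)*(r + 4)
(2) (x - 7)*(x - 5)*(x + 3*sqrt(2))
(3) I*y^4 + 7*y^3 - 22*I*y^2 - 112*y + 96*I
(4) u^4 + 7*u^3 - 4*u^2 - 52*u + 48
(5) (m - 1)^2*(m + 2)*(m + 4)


(1) = r^4 + 5*r^3 - 20*r - 16
(2) = x^3 - 12*x^2 + 3*sqrt(2)*x^2 - 36*sqrt(2)*x + 35*x + 105*sqrt(2)
(3) = (y - 4)*(y + 4)*(y - 6*I)*(I*y + 1)
(4) = (u - 2)*(u - 1)*(u + 4)*(u + 6)
(5) = m^4 + 4*m^3 - 3*m^2 - 10*m + 8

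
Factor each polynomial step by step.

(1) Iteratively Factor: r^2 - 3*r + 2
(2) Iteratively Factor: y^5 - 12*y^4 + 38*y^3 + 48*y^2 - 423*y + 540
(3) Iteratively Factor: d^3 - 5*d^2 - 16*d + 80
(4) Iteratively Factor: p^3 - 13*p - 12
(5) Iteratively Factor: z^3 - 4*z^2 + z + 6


(1) = (r - 1)*(r - 2)
(2) = (y + 3)*(y^4 - 15*y^3 + 83*y^2 - 201*y + 180) = (y - 3)*(y + 3)*(y^3 - 12*y^2 + 47*y - 60) = (y - 3)^2*(y + 3)*(y^2 - 9*y + 20) = (y - 5)*(y - 3)^2*(y + 3)*(y - 4)
(3) = (d - 5)*(d^2 - 16) = (d - 5)*(d + 4)*(d - 4)
(4) = (p - 4)*(p^2 + 4*p + 3) = (p - 4)*(p + 3)*(p + 1)
(5) = (z - 3)*(z^2 - z - 2) = (z - 3)*(z + 1)*(z - 2)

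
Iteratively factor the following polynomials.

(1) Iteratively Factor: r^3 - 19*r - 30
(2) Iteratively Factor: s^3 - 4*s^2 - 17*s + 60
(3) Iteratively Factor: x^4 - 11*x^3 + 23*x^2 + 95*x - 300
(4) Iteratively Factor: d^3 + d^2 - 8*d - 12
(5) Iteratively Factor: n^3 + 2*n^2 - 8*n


(1) = (r - 5)*(r^2 + 5*r + 6) = (r - 5)*(r + 3)*(r + 2)
(2) = (s + 4)*(s^2 - 8*s + 15) = (s - 3)*(s + 4)*(s - 5)
(3) = (x - 5)*(x^3 - 6*x^2 - 7*x + 60) = (x - 5)*(x + 3)*(x^2 - 9*x + 20) = (x - 5)*(x - 4)*(x + 3)*(x - 5)
(4) = (d + 2)*(d^2 - d - 6) = (d - 3)*(d + 2)*(d + 2)
(5) = (n + 4)*(n^2 - 2*n) = (n - 2)*(n + 4)*(n)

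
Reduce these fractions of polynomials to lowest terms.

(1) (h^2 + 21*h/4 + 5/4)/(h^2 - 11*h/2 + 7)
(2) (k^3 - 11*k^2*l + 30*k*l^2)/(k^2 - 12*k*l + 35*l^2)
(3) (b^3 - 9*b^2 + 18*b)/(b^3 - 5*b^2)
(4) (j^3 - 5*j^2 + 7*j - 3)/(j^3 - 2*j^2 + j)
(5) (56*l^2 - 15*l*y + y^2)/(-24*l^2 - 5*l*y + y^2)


(1) = (4*h^2 + 21*h + 5)/(4*h^2 - 22*h + 28)
(2) = (k^2 - 6*k*l)/(k - 7*l)
(3) = (b^2 - 9*b + 18)/(b^2 - 5*b)
(4) = (j - 3)/j
(5) = (-7*l + y)/(3*l + y)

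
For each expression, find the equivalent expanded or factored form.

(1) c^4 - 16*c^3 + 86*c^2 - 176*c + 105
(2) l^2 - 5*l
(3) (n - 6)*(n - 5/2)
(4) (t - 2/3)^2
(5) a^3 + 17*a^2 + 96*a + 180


(1) = (c - 7)*(c - 5)*(c - 3)*(c - 1)
(2) = l*(l - 5)
(3) = n^2 - 17*n/2 + 15
(4) = t^2 - 4*t/3 + 4/9
(5) = (a + 5)*(a + 6)^2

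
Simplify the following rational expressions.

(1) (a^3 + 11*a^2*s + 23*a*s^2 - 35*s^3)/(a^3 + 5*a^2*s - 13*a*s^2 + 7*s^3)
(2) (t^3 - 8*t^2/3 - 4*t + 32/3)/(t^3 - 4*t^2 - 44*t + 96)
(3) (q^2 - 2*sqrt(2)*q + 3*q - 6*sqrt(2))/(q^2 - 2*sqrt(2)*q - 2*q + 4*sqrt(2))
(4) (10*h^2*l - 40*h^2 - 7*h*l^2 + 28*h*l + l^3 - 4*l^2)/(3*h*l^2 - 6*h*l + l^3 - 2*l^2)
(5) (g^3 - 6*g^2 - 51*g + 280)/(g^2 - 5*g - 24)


(1) = (-a - 5*s)/(-a + s)
(2) = (3*t^2 - 2*t - 16)/(3*t^2 - 6*t - 144)
(3) = (q + 3)/(q - 2)
(4) = (10*h^2*l - 40*h^2 - 7*h*l^2 + 28*h*l + l^3 - 4*l^2)/(3*h*l^2 - 6*h*l + l^3 - 2*l^2)
(5) = (g^2 + 2*g - 35)/(g + 3)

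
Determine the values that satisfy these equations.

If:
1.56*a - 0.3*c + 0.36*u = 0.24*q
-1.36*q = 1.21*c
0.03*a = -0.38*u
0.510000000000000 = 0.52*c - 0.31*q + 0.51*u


Then:
a = 0.04
c = 0.64
q = -0.57
u = -0.00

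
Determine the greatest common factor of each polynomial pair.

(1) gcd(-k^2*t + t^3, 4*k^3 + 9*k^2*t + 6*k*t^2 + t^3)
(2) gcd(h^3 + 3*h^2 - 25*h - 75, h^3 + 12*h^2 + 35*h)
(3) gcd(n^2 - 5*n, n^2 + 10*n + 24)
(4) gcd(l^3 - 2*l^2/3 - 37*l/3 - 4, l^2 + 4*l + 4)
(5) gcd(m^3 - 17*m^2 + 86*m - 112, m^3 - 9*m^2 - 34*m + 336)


(1) = k + t
(2) = gcd((h - 5)*(h + 3)*(h + 5), h*(h + 5)*(h + 7)) = h + 5
(3) = gcd(n*(n - 5), (n + 4)*(n + 6)) = 1
(4) = 1
(5) = gcd((m - 8)*(m - 7)*(m - 2), (m - 8)*(m - 7)*(m + 6)) = m^2 - 15*m + 56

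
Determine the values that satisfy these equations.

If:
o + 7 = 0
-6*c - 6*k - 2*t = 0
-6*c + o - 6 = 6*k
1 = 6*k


Then:
c = -7/3
k = 1/6
o = -7
t = 13/2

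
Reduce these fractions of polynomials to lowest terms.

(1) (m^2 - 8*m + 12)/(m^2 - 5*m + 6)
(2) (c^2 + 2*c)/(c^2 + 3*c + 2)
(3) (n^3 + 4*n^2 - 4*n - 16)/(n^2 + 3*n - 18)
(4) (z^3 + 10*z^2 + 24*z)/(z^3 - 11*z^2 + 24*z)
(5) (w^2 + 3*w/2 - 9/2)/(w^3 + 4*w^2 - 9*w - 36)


(1) = (m - 6)/(m - 3)
(2) = c/(c + 1)
(3) = (n^3 + 4*n^2 - 4*n - 16)/(n^2 + 3*n - 18)
(4) = (z^2 + 10*z + 24)/(z^2 - 11*z + 24)
(5) = (2*w - 3)/(2*w^2 + 2*w - 24)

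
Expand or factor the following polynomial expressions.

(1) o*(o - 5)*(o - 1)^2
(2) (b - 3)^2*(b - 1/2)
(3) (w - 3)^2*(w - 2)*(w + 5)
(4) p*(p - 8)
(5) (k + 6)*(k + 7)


(1) = o^4 - 7*o^3 + 11*o^2 - 5*o
(2) = b^3 - 13*b^2/2 + 12*b - 9/2
(3) = w^4 - 3*w^3 - 19*w^2 + 87*w - 90
(4) = p^2 - 8*p
(5) = k^2 + 13*k + 42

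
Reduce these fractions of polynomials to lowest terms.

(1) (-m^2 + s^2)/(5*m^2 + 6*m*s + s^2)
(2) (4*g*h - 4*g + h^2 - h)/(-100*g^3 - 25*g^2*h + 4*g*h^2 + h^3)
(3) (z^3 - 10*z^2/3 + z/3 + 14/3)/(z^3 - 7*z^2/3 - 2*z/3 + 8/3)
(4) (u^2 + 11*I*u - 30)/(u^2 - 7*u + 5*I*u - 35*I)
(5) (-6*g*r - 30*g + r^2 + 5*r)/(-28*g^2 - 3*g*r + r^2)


(1) = (-m + s)/(5*m + s)
(2) = (1 - h)/(25*g^2 - h^2)
(3) = (3*z - 7)/(3*z - 4)
(4) = (u + 6*I)/(u - 7)
(5) = (-6*g*r - 30*g + r^2 + 5*r)/(-28*g^2 - 3*g*r + r^2)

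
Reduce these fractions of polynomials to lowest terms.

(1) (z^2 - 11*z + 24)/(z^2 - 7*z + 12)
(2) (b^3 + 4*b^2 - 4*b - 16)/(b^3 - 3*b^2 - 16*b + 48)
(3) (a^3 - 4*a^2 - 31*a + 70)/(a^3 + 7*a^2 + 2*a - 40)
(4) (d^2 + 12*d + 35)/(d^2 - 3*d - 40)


(1) = (z - 8)/(z - 4)
(2) = (b^2 - 4)/(b^2 - 7*b + 12)
(3) = (a - 7)/(a + 4)
(4) = (d + 7)/(d - 8)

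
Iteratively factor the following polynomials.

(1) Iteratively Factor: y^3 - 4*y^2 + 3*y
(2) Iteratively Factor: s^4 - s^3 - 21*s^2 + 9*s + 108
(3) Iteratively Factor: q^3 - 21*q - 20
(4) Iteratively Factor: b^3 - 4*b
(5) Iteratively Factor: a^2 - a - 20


(1) = (y - 3)*(y^2 - y) = y*(y - 3)*(y - 1)
(2) = (s + 3)*(s^3 - 4*s^2 - 9*s + 36) = (s + 3)^2*(s^2 - 7*s + 12) = (s - 4)*(s + 3)^2*(s - 3)
(3) = (q - 5)*(q^2 + 5*q + 4) = (q - 5)*(q + 4)*(q + 1)
(4) = (b)*(b^2 - 4) = b*(b + 2)*(b - 2)
(5) = (a - 5)*(a + 4)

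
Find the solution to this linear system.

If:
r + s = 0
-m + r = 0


Then:
m = -s
r = -s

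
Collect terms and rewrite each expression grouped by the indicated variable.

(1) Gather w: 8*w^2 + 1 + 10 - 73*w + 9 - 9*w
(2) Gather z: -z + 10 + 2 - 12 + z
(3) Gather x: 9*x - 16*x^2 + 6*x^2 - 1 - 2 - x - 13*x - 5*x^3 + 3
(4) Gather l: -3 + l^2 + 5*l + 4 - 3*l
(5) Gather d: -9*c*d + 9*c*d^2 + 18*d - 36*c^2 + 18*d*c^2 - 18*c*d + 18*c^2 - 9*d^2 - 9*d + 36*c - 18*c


(1) = 8*w^2 - 82*w + 20
(2) = 0
(3) = -5*x^3 - 10*x^2 - 5*x
(4) = l^2 + 2*l + 1
(5) = -18*c^2 + 18*c + d^2*(9*c - 9) + d*(18*c^2 - 27*c + 9)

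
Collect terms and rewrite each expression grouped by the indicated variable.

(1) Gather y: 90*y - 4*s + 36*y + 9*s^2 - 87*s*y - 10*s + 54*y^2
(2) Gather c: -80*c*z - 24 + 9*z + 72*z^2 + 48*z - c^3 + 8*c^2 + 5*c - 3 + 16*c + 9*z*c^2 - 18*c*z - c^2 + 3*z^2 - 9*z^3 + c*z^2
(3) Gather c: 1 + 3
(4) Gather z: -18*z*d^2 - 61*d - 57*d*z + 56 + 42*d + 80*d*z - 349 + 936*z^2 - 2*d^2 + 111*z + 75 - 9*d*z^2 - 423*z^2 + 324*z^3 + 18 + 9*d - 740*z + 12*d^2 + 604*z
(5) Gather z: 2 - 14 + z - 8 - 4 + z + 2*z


(1) = 9*s^2 - 14*s + 54*y^2 + y*(126 - 87*s)
(2) = -c^3 + c^2*(9*z + 7) + c*(z^2 - 98*z + 21) - 9*z^3 + 75*z^2 + 57*z - 27
(3) = 4
(4) = 10*d^2 - 10*d + 324*z^3 + z^2*(513 - 9*d) + z*(-18*d^2 + 23*d - 25) - 200
(5) = 4*z - 24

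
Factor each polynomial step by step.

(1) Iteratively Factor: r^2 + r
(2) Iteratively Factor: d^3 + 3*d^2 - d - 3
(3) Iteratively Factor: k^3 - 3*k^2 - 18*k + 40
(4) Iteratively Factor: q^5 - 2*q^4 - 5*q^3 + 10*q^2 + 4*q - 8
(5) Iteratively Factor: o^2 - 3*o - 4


(1) = (r)*(r + 1)
(2) = (d + 1)*(d^2 + 2*d - 3) = (d - 1)*(d + 1)*(d + 3)
(3) = (k - 5)*(k^2 + 2*k - 8) = (k - 5)*(k + 4)*(k - 2)
(4) = (q + 2)*(q^4 - 4*q^3 + 3*q^2 + 4*q - 4) = (q + 1)*(q + 2)*(q^3 - 5*q^2 + 8*q - 4) = (q - 2)*(q + 1)*(q + 2)*(q^2 - 3*q + 2) = (q - 2)*(q - 1)*(q + 1)*(q + 2)*(q - 2)
(5) = (o + 1)*(o - 4)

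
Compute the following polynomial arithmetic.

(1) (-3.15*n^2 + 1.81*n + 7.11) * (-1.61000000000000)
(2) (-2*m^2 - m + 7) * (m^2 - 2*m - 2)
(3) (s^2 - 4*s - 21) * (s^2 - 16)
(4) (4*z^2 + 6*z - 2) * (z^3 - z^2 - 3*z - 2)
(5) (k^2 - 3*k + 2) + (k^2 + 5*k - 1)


(1) = 5.0715*n^2 - 2.9141*n - 11.4471
(2) = -2*m^4 + 3*m^3 + 13*m^2 - 12*m - 14
(3) = s^4 - 4*s^3 - 37*s^2 + 64*s + 336
(4) = 4*z^5 + 2*z^4 - 20*z^3 - 24*z^2 - 6*z + 4
(5) = 2*k^2 + 2*k + 1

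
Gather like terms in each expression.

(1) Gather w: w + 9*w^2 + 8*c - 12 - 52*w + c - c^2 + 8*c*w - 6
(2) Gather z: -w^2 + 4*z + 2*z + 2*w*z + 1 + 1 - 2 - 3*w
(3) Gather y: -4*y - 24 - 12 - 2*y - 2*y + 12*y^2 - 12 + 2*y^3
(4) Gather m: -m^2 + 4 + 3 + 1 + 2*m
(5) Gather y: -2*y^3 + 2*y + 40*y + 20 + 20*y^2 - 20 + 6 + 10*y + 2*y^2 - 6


(1) = -c^2 + 9*c + 9*w^2 + w*(8*c - 51) - 18
(2) = -w^2 - 3*w + z*(2*w + 6)
(3) = 2*y^3 + 12*y^2 - 8*y - 48
(4) = -m^2 + 2*m + 8
(5) = -2*y^3 + 22*y^2 + 52*y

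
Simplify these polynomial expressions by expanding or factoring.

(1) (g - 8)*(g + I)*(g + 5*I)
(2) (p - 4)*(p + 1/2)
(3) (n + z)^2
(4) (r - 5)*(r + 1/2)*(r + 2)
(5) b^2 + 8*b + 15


(1) = g^3 - 8*g^2 + 6*I*g^2 - 5*g - 48*I*g + 40
(2) = p^2 - 7*p/2 - 2
(3) = n^2 + 2*n*z + z^2
(4) = r^3 - 5*r^2/2 - 23*r/2 - 5
(5) = (b + 3)*(b + 5)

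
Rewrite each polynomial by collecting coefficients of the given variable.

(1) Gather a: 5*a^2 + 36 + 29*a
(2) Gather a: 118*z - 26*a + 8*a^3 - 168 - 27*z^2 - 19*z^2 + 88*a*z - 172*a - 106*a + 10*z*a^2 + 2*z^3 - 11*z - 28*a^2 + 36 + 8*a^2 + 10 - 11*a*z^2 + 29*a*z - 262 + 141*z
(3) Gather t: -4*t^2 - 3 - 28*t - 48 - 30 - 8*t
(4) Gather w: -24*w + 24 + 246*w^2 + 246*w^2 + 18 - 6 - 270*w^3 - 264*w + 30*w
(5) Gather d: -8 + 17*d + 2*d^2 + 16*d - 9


(1) = 5*a^2 + 29*a + 36
(2) = 8*a^3 + a^2*(10*z - 20) + a*(-11*z^2 + 117*z - 304) + 2*z^3 - 46*z^2 + 248*z - 384
(3) = -4*t^2 - 36*t - 81
(4) = -270*w^3 + 492*w^2 - 258*w + 36
(5) = 2*d^2 + 33*d - 17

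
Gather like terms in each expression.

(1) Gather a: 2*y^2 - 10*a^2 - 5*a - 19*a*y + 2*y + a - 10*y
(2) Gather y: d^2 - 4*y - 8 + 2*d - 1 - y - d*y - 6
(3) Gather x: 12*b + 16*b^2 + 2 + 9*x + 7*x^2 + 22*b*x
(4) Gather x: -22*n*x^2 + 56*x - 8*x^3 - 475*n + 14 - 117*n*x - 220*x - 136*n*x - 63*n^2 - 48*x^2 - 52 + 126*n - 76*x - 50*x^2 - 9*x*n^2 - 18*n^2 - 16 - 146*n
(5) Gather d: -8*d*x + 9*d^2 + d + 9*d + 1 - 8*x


(1) = -10*a^2 + a*(-19*y - 4) + 2*y^2 - 8*y
(2) = d^2 + 2*d + y*(-d - 5) - 15
(3) = 16*b^2 + 12*b + 7*x^2 + x*(22*b + 9) + 2
(4) = -81*n^2 - 495*n - 8*x^3 + x^2*(-22*n - 98) + x*(-9*n^2 - 253*n - 240) - 54
(5) = 9*d^2 + d*(10 - 8*x) - 8*x + 1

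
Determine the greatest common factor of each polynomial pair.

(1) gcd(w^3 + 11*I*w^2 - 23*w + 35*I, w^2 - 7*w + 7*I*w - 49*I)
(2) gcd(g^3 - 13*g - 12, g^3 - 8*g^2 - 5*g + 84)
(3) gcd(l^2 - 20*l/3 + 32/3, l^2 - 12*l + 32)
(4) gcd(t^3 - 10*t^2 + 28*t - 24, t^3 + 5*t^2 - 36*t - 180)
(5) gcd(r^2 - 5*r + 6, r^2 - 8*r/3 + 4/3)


(1) = w + 7*I
(2) = g^2 - g - 12
(3) = l - 4
(4) = gcd((t - 6)*(t - 2)^2, (t - 6)*(t + 5)*(t + 6)) = t - 6
(5) = gcd((r - 3)*(r - 2), (r - 2)*(r - 2/3)) = r - 2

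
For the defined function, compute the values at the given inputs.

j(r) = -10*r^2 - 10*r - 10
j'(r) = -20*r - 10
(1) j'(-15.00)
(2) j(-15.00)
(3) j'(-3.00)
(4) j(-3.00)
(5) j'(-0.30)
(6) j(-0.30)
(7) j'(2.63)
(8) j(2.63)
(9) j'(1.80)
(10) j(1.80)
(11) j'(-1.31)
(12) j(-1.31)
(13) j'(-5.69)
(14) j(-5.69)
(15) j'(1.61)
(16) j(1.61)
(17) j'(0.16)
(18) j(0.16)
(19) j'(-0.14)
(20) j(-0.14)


(1) = 290.00
(2) = -2110.00
(3) = 50.00
(4) = -70.00
(5) = -4.00
(6) = -7.90
(7) = -62.60
(8) = -105.47
(9) = -46.00
(10) = -60.40
(11) = 16.20
(12) = -14.06
(13) = 103.80
(14) = -276.86
(15) = -42.20
(16) = -52.02
(17) = -13.20
(18) = -11.86
(19) = -7.20
(20) = -8.80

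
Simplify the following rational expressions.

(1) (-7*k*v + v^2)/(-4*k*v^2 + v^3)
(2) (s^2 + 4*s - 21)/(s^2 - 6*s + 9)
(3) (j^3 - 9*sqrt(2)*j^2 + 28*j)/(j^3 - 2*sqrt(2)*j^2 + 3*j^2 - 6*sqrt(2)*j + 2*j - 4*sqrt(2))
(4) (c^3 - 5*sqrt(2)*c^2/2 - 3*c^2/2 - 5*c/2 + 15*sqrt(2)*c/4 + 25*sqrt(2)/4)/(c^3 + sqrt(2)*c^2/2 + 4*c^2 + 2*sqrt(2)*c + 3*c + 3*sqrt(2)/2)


(1) = (-7*k + v)/(-4*k*v + v^2)
(2) = (s + 7)/(s - 3)
(3) = (j^2 - 7*sqrt(2)*j)/(j^2 + 3*j + 2)
(4) = (8*c^2 + c*(-20*sqrt(2) - 20) + 50*sqrt(2))/(8*c^2 + c*(4*sqrt(2) + 24) + 12*sqrt(2))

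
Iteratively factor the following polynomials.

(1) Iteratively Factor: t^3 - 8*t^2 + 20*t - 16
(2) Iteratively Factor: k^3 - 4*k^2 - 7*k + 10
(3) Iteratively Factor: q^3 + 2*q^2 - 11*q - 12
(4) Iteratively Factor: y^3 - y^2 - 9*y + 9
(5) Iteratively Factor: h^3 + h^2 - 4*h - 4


(1) = (t - 4)*(t^2 - 4*t + 4) = (t - 4)*(t - 2)*(t - 2)
(2) = (k + 2)*(k^2 - 6*k + 5) = (k - 5)*(k + 2)*(k - 1)
(3) = (q - 3)*(q^2 + 5*q + 4) = (q - 3)*(q + 1)*(q + 4)
(4) = (y - 3)*(y^2 + 2*y - 3) = (y - 3)*(y - 1)*(y + 3)
(5) = (h + 1)*(h^2 - 4) = (h - 2)*(h + 1)*(h + 2)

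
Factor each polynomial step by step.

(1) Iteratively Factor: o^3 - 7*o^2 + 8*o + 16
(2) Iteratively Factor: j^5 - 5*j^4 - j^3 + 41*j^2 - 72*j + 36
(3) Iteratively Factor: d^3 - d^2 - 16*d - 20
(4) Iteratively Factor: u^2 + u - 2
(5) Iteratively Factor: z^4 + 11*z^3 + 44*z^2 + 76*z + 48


(1) = (o - 4)*(o^2 - 3*o - 4) = (o - 4)*(o + 1)*(o - 4)
(2) = (j - 1)*(j^4 - 4*j^3 - 5*j^2 + 36*j - 36) = (j - 3)*(j - 1)*(j^3 - j^2 - 8*j + 12) = (j - 3)*(j - 2)*(j - 1)*(j^2 + j - 6) = (j - 3)*(j - 2)*(j - 1)*(j + 3)*(j - 2)
(3) = (d + 2)*(d^2 - 3*d - 10) = (d - 5)*(d + 2)*(d + 2)
(4) = (u + 2)*(u - 1)
(5) = (z + 2)*(z^3 + 9*z^2 + 26*z + 24) = (z + 2)*(z + 4)*(z^2 + 5*z + 6) = (z + 2)*(z + 3)*(z + 4)*(z + 2)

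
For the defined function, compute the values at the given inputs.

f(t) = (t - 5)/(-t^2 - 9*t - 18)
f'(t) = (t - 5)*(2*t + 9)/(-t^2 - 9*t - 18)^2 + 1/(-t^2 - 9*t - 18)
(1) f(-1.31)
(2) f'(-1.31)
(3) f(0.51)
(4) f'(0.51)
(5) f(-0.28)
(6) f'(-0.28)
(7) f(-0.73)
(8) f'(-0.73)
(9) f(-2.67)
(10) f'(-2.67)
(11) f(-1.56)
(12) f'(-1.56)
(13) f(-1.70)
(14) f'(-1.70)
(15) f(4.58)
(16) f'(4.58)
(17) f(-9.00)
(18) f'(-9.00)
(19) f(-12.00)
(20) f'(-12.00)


(1) = 0.80
(2) = -0.77
(3) = 0.20
(4) = -0.13
(5) = 0.34
(6) = -0.25
(7) = 0.48
(8) = -0.39
(9) = 6.98
(10) = -24.16
(11) = 1.03
(12) = -1.10
(13) = 1.20
(14) = -1.38
(15) = 0.01
(16) = -0.01
(17) = 0.78
(18) = 0.33
(19) = 0.31
(20) = 0.07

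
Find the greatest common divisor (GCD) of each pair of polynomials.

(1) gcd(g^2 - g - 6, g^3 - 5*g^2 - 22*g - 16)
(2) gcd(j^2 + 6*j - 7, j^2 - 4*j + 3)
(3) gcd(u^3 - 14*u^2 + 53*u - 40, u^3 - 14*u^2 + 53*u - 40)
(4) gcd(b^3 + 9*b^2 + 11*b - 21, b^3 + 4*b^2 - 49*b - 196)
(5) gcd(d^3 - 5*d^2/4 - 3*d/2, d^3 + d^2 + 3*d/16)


(1) = gcd((g - 3)*(g + 2), (g - 8)*(g + 1)*(g + 2)) = g + 2
(2) = j - 1
(3) = u^3 - 14*u^2 + 53*u - 40
(4) = b + 7
(5) = gcd(d*(d - 2)*(d + 3/4), d*(d + 1/4)*(d + 3/4)) = d^2 + 3*d/4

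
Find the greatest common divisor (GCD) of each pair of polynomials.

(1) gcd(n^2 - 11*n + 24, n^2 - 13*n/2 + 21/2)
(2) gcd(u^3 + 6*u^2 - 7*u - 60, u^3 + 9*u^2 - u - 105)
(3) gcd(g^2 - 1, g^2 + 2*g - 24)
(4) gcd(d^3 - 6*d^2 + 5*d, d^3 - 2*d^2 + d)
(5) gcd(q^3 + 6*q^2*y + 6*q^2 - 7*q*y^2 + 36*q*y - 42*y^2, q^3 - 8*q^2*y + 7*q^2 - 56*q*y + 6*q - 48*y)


(1) = n - 3
(2) = gcd((u - 3)*(u + 4)*(u + 5), (u - 3)*(u + 5)*(u + 7)) = u^2 + 2*u - 15
(3) = gcd((g - 1)*(g + 1), (g - 4)*(g + 6)) = 1
(4) = d^2 - d
(5) = gcd((q + 6)*(q - y)*(q + 7*y), (q + 1)*(q + 6)*(q - 8*y)) = q + 6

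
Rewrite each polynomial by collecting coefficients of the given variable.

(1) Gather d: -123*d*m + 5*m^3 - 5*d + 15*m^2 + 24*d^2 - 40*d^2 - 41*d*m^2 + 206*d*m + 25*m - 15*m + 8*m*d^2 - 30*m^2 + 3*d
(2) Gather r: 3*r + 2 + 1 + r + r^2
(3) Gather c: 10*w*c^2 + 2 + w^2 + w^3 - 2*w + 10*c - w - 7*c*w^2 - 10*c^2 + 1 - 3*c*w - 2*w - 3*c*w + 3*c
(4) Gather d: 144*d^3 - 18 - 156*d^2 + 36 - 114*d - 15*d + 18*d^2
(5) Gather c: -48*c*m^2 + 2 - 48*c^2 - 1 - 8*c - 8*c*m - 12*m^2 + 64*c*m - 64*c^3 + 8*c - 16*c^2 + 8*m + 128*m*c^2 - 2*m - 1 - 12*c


(1) = d^2*(8*m - 16) + d*(-41*m^2 + 83*m - 2) + 5*m^3 - 15*m^2 + 10*m
(2) = r^2 + 4*r + 3
(3) = c^2*(10*w - 10) + c*(-7*w^2 - 6*w + 13) + w^3 + w^2 - 5*w + 3
(4) = 144*d^3 - 138*d^2 - 129*d + 18
(5) = -64*c^3 + c^2*(128*m - 64) + c*(-48*m^2 + 56*m - 12) - 12*m^2 + 6*m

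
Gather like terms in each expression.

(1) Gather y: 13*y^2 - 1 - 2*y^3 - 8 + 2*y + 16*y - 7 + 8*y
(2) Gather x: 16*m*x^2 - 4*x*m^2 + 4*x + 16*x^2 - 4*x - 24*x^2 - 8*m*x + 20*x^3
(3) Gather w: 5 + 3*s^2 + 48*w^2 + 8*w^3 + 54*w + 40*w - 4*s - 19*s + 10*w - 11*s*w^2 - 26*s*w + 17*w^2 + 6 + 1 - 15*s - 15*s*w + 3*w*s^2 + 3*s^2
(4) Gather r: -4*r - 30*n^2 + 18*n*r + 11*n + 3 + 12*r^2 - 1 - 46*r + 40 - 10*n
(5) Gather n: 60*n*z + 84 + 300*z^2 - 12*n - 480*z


(1) = -2*y^3 + 13*y^2 + 26*y - 16
(2) = 20*x^3 + x^2*(16*m - 8) + x*(-4*m^2 - 8*m)
(3) = 6*s^2 - 38*s + 8*w^3 + w^2*(65 - 11*s) + w*(3*s^2 - 41*s + 104) + 12
(4) = -30*n^2 + n + 12*r^2 + r*(18*n - 50) + 42
(5) = n*(60*z - 12) + 300*z^2 - 480*z + 84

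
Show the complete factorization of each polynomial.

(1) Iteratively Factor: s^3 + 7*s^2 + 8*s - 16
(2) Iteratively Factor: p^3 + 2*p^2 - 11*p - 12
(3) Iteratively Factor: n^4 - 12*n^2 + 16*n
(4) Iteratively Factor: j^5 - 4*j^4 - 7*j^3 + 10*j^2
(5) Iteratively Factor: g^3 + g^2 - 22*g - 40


(1) = (s - 1)*(s^2 + 8*s + 16) = (s - 1)*(s + 4)*(s + 4)
(2) = (p - 3)*(p^2 + 5*p + 4) = (p - 3)*(p + 1)*(p + 4)
(3) = (n + 4)*(n^3 - 4*n^2 + 4*n) = (n - 2)*(n + 4)*(n^2 - 2*n) = n*(n - 2)*(n + 4)*(n - 2)
(4) = (j)*(j^4 - 4*j^3 - 7*j^2 + 10*j) = j*(j + 2)*(j^3 - 6*j^2 + 5*j) = j*(j - 1)*(j + 2)*(j^2 - 5*j) = j*(j - 5)*(j - 1)*(j + 2)*(j)
(5) = (g + 4)*(g^2 - 3*g - 10) = (g - 5)*(g + 4)*(g + 2)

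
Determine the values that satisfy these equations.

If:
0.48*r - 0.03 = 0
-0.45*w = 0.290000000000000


Then:
r = 0.06
w = -0.64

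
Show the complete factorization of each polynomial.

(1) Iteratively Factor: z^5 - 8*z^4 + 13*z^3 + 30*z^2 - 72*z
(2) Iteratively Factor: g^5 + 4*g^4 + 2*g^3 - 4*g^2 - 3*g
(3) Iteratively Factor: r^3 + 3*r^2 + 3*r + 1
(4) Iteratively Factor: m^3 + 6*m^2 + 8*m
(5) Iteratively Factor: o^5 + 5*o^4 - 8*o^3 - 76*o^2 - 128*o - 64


(1) = (z - 3)*(z^4 - 5*z^3 - 2*z^2 + 24*z) = (z - 4)*(z - 3)*(z^3 - z^2 - 6*z) = z*(z - 4)*(z - 3)*(z^2 - z - 6) = z*(z - 4)*(z - 3)^2*(z + 2)
(2) = (g + 1)*(g^4 + 3*g^3 - g^2 - 3*g) = g*(g + 1)*(g^3 + 3*g^2 - g - 3) = g*(g + 1)*(g + 3)*(g^2 - 1) = g*(g - 1)*(g + 1)*(g + 3)*(g + 1)
(3) = (r + 1)*(r^2 + 2*r + 1) = (r + 1)^2*(r + 1)
(4) = (m + 4)*(m^2 + 2*m) = m*(m + 4)*(m + 2)
(5) = (o - 4)*(o^4 + 9*o^3 + 28*o^2 + 36*o + 16) = (o - 4)*(o + 1)*(o^3 + 8*o^2 + 20*o + 16) = (o - 4)*(o + 1)*(o + 4)*(o^2 + 4*o + 4) = (o - 4)*(o + 1)*(o + 2)*(o + 4)*(o + 2)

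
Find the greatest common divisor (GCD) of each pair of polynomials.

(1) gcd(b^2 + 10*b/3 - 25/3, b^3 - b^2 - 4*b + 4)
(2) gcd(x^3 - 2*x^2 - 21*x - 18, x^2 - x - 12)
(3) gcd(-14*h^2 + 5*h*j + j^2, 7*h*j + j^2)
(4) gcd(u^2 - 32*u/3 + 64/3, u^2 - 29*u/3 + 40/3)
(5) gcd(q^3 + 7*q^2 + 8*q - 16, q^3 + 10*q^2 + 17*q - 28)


(1) = gcd((b - 5/3)*(b + 5), (b - 2)*(b - 1)*(b + 2)) = 1
(2) = x + 3
(3) = 7*h + j
(4) = u - 8
(5) = gcd((q - 1)*(q + 4)^2, (q - 1)*(q + 4)*(q + 7)) = q^2 + 3*q - 4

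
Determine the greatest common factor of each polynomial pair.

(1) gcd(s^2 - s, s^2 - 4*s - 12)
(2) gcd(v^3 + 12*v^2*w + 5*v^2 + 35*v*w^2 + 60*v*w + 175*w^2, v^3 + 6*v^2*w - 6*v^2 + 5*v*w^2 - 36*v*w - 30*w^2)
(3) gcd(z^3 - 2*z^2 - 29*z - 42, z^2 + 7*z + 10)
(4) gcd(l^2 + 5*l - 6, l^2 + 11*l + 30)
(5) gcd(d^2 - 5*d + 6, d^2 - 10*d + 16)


(1) = 1
(2) = v + 5*w
(3) = z + 2
(4) = l + 6
(5) = gcd((d - 3)*(d - 2), (d - 8)*(d - 2)) = d - 2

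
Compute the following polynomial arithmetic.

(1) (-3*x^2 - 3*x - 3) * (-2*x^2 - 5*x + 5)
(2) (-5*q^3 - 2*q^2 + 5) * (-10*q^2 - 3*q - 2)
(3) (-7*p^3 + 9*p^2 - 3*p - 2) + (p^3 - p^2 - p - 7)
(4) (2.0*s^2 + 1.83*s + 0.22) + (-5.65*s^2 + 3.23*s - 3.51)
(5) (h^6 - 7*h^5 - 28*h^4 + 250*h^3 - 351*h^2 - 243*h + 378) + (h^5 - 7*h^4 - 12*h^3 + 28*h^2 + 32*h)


(1) = 6*x^4 + 21*x^3 + 6*x^2 - 15
(2) = 50*q^5 + 35*q^4 + 16*q^3 - 46*q^2 - 15*q - 10
(3) = -6*p^3 + 8*p^2 - 4*p - 9
(4) = -3.65*s^2 + 5.06*s - 3.29
(5) = h^6 - 6*h^5 - 35*h^4 + 238*h^3 - 323*h^2 - 211*h + 378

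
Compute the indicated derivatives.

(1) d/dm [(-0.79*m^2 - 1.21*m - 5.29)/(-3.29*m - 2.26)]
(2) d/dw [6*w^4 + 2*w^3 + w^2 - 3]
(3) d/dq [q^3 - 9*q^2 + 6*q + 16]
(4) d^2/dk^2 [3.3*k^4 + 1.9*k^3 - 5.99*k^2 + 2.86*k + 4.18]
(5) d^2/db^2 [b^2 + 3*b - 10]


(1) = (2.5991*m^2 + 3.5708*m - 14.6695)/(10.8241*m^2 + 14.8708*m + 5.1076)
(2) = 2*w*(12*w^2 + 3*w + 1)
(3) = 3*q^2 - 18*q + 6
(4) = 39.6*k^2 + 11.4*k - 11.98
(5) = 2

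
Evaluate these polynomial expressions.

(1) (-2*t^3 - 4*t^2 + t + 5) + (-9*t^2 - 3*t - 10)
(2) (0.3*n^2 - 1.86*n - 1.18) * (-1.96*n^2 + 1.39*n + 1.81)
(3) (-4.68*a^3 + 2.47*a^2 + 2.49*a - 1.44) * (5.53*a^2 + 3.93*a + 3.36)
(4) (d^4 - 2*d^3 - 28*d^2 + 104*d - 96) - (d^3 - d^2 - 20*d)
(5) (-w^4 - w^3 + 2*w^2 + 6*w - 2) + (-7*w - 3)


(1) = -2*t^3 - 13*t^2 - 2*t - 5
(2) = -0.588*n^4 + 4.0626*n^3 + 0.2704*n^2 - 5.0068*n - 2.1358
(3) = -25.8804*a^5 - 4.7333*a^4 + 7.752*a^3 + 10.1217*a^2 + 2.7072*a - 4.8384
(4) = d^4 - 3*d^3 - 27*d^2 + 124*d - 96
(5) = -w^4 - w^3 + 2*w^2 - w - 5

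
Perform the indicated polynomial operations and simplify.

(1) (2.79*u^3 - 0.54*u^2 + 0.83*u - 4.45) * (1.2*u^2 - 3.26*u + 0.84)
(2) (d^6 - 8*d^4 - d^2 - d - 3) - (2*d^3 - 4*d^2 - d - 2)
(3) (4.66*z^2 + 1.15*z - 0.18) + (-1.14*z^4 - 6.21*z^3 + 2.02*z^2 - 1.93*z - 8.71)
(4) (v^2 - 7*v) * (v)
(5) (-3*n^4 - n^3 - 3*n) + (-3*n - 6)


(1) = 3.348*u^5 - 9.7434*u^4 + 5.1*u^3 - 8.4994*u^2 + 15.2042*u - 3.738
(2) = d^6 - 8*d^4 - 2*d^3 + 3*d^2 - 1
(3) = -1.14*z^4 - 6.21*z^3 + 6.68*z^2 - 0.78*z - 8.89
(4) = v^3 - 7*v^2
(5) = -3*n^4 - n^3 - 6*n - 6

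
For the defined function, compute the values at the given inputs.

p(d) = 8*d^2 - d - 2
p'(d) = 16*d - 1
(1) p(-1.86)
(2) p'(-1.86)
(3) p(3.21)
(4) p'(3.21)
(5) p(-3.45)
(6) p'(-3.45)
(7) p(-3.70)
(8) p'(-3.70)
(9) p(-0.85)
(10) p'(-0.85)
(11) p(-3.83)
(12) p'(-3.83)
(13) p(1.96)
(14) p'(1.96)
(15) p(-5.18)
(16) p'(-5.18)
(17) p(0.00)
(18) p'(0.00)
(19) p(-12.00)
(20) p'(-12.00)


(1) = 27.54
(2) = -30.76
(3) = 77.22
(4) = 50.36
(5) = 96.67
(6) = -56.20
(7) = 111.22
(8) = -60.20
(9) = 4.63
(10) = -14.60
(11) = 119.18
(12) = -62.28
(13) = 26.77
(14) = 30.36
(15) = 217.84
(16) = -83.88
(17) = -2.00
(18) = -1.00
(19) = 1162.00
(20) = -193.00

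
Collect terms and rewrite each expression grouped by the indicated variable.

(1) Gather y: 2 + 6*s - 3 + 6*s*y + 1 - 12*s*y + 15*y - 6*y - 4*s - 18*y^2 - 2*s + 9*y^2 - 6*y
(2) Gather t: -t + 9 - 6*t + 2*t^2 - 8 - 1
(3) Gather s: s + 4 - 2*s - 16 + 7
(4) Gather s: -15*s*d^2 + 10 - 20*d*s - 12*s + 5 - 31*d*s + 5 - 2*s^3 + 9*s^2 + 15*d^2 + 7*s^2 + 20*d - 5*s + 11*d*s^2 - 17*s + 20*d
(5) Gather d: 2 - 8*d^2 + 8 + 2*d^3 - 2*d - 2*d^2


(1) = -9*y^2 + y*(3 - 6*s)
(2) = 2*t^2 - 7*t
(3) = -s - 5
(4) = 15*d^2 + 40*d - 2*s^3 + s^2*(11*d + 16) + s*(-15*d^2 - 51*d - 34) + 20
(5) = 2*d^3 - 10*d^2 - 2*d + 10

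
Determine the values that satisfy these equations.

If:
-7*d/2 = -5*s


Then:
d = 10*s/7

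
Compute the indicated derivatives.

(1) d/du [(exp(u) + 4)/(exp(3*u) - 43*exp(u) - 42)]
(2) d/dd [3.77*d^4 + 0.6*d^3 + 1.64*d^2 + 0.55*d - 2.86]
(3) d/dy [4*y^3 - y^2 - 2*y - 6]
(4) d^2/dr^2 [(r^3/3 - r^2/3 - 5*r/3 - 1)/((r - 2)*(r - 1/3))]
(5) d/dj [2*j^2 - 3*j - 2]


(1) = (-(exp(u) + 4)*(3*exp(2*u) - 43) + exp(3*u) - 43*exp(u) - 42)*exp(u)/(-exp(3*u) + 43*exp(u) + 42)^2
(2) = 15.08*d^3 + 1.8*d^2 + 3.28*d + 0.55
(3) = 12*y^2 - 2*y - 2
(4) = 2*(-23*r^3 - 105*r^2 + 291*r - 203)/(27*r^6 - 189*r^5 + 495*r^4 - 595*r^3 + 330*r^2 - 84*r + 8)
(5) = 4*j - 3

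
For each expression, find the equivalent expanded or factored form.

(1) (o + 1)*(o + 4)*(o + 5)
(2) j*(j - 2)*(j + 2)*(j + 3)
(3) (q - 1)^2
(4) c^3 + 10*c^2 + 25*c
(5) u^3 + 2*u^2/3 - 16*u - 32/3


(1) = o^3 + 10*o^2 + 29*o + 20
(2) = j^4 + 3*j^3 - 4*j^2 - 12*j
(3) = q^2 - 2*q + 1
(4) = c*(c + 5)^2
(5) = (u - 4)*(u + 2/3)*(u + 4)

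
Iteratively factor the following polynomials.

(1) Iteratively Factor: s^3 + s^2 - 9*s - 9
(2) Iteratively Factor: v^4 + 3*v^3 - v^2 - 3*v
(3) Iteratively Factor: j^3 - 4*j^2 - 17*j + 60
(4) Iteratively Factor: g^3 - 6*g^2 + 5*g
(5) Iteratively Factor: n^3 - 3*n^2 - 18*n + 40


(1) = (s - 3)*(s^2 + 4*s + 3) = (s - 3)*(s + 3)*(s + 1)
(2) = (v - 1)*(v^3 + 4*v^2 + 3*v) = (v - 1)*(v + 3)*(v^2 + v) = v*(v - 1)*(v + 3)*(v + 1)
(3) = (j + 4)*(j^2 - 8*j + 15) = (j - 5)*(j + 4)*(j - 3)
(4) = (g - 5)*(g^2 - g) = (g - 5)*(g - 1)*(g)
(5) = (n - 5)*(n^2 + 2*n - 8) = (n - 5)*(n - 2)*(n + 4)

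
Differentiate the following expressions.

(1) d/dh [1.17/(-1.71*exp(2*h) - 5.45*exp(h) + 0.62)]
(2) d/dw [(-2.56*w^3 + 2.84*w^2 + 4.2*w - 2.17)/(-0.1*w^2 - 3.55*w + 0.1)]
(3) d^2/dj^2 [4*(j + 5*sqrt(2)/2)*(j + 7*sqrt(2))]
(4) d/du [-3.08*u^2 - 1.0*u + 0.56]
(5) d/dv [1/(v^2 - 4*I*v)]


(1) = (4.0014*exp(h) + 6.3765)*exp(h)/(1.71*exp(2*h) + 5.45*exp(h) - 0.62)^2
(2) = (0.256*w^4 + 18.176*w^3 - 10.43*w^2 + 0.134*w - 7.2835)/(0.01*w^4 + 0.71*w^3 + 12.5825*w^2 - 0.71*w + 0.01)
(3) = 8
(4) = -6.16*u - 1.0
(5) = 2*(-v + 2*I)/(v^2*(v - 4*I)^2)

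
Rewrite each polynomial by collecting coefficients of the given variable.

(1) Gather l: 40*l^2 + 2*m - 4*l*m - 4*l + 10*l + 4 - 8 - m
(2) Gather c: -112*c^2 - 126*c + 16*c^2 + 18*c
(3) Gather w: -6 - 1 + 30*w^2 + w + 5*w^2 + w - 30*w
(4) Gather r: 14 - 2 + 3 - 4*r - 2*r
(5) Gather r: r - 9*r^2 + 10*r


(1) = 40*l^2 + l*(6 - 4*m) + m - 4
(2) = -96*c^2 - 108*c
(3) = 35*w^2 - 28*w - 7
(4) = 15 - 6*r
(5) = -9*r^2 + 11*r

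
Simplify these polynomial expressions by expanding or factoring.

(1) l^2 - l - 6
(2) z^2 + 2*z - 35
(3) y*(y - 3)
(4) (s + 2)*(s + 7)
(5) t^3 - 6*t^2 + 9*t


(1) = (l - 3)*(l + 2)
(2) = (z - 5)*(z + 7)
(3) = y^2 - 3*y
(4) = s^2 + 9*s + 14
(5) = t*(t - 3)^2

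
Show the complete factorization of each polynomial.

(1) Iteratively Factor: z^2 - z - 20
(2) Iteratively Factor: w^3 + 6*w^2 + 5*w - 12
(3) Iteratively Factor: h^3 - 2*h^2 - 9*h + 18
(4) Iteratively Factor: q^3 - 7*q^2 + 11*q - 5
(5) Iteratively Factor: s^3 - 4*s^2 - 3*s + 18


(1) = (z + 4)*(z - 5)
(2) = (w + 3)*(w^2 + 3*w - 4) = (w - 1)*(w + 3)*(w + 4)
(3) = (h + 3)*(h^2 - 5*h + 6) = (h - 2)*(h + 3)*(h - 3)
(4) = (q - 1)*(q^2 - 6*q + 5) = (q - 1)^2*(q - 5)
(5) = (s - 3)*(s^2 - s - 6) = (s - 3)*(s + 2)*(s - 3)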